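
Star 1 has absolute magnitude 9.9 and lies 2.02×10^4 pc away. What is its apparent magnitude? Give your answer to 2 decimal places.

26.43

m = M + 5 log₁₀(d/10 pc) = 9.9 + 5 log₁₀(2.02×10^4/10)
  = 9.9 + 5 × 3.305 = 9.9 + 16.53 = 26.43.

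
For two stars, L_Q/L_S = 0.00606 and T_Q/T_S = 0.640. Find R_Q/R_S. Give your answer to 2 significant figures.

L ∝ R²T⁴ gives R ∝ √L / T², so
R_Q/R_S = √(0.00606) / (0.640)² = 0.07785 / 0.4096 = 0.1901.

0.19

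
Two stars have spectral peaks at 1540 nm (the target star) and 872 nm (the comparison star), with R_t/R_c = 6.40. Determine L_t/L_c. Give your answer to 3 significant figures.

Wien's law gives T ∝ 1/λ_max, so T_t/T_c = λ_c/λ_t = 872/1540 = 0.5662.
Then L ∝ R²T⁴ gives L_t/L_c = (6.40)² × (0.5662)⁴ = 40.96 × 0.1028 = 4.211.

4.21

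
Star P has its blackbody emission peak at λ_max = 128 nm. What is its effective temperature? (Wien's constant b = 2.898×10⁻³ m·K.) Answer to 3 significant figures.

2.26×10^4 K

T = b/λ_max = 2.898×10⁻³ / (128×10⁻⁹) = 2.264×10^4 K.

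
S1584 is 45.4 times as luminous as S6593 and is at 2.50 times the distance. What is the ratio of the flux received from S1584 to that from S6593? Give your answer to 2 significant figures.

F = L/(4πd²), so F_S1584/F_S6593 = (L_S1584/L_S6593) / (d_S1584/d_S6593)²
= 45.4 / (2.50)² = 45.4 / 6.250 = 7.264.

7.3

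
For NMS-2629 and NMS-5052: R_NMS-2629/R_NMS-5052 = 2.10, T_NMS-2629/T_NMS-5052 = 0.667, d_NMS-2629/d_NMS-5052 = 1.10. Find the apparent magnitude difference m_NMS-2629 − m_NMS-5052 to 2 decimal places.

L_NMS-2629/L_NMS-5052 = (2.10)²(0.667)⁴ = 0.8729.
F_NMS-2629/F_NMS-5052 = (L_NMS-2629/L_NMS-5052)/(d_NMS-2629/d_NMS-5052)² = 0.8729/1.210 = 0.7214.
m_NMS-2629 − m_NMS-5052 = −2.5 log₁₀(0.7214) = 0.35.

0.35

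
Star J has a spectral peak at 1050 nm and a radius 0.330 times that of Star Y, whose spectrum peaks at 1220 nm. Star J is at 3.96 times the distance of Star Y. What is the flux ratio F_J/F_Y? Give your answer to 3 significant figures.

0.0127

Wien's law: T_J/T_Y = λ_Y/λ_J = 1220/1050 = 1.162.
L_J/L_Y = (R_J/R_Y)²(T_J/T_Y)⁴ = (0.330)²(1.162)⁴ = 0.1985.
F_J/F_Y = (L_J/L_Y)/(d_J/d_Y)² = 0.1985/(3.96)² = 0.01266.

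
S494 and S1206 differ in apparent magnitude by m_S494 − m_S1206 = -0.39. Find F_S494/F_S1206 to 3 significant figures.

F_S494/F_S1206 = 10^(−(m_S494 − m_S1206)/2.5) = 10^(0.39/2.5) = 10^0.156 = 1.432.

1.43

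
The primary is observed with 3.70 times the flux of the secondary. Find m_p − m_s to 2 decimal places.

-1.42

m_p − m_s = −2.5 log₁₀(F_p/F_s) = −2.5 log₁₀(3.70) = −2.5 × (0.568) = -1.421.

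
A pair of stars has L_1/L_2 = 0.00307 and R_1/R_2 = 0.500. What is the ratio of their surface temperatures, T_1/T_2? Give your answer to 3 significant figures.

0.333

L ∝ R²T⁴ gives T ∝ (L/R²)^(1/4), so
T_1/T_2 = (0.00307 / 0.500²)^(1/4) = (0.01228)^(1/4) = 0.3329.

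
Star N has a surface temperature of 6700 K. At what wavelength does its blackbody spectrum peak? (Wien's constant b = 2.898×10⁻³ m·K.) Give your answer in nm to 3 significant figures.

433 nm

λ_max = b/T = 2.898×10⁻³ / 6700 = 4.33×10^-7 m = 432.5 nm.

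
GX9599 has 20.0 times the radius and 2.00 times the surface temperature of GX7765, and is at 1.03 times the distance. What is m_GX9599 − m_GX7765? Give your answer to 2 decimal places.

L_GX9599/L_GX7765 = (20.0)²(2.00)⁴ = 6400.
F_GX9599/F_GX7765 = (L_GX9599/L_GX7765)/(d_GX9599/d_GX7765)² = 6400/1.061 = 6033.
m_GX9599 − m_GX7765 = −2.5 log₁₀(6033) = -9.45.

-9.45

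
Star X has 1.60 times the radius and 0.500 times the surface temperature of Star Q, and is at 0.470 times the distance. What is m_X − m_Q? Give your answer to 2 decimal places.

L_X/L_Q = (1.60)²(0.500)⁴ = 0.1600.
F_X/F_Q = (L_X/L_Q)/(d_X/d_Q)² = 0.1600/0.2209 = 0.7243.
m_X − m_Q = −2.5 log₁₀(0.7243) = 0.35.

0.35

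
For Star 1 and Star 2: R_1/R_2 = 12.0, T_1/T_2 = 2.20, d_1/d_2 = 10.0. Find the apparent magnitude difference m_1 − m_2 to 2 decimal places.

-3.82

L_1/L_2 = (12.0)²(2.20)⁴ = 3373.
F_1/F_2 = (L_1/L_2)/(d_1/d_2)² = 3373/100.0 = 33.73.
m_1 − m_2 = −2.5 log₁₀(33.73) = -3.82.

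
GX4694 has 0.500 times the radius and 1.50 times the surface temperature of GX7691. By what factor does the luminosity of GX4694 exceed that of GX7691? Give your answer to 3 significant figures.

1.27

From the Stefan–Boltzmann law, L ∝ R²T⁴, so
L_GX4694/L_GX7691 = (R_GX4694/R_GX7691)² (T_GX4694/T_GX7691)⁴ = (0.500)² × (1.50)⁴ = 0.2500 × 5.062 = 1.266.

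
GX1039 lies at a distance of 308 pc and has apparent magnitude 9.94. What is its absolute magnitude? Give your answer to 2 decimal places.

2.50

M = m − 5 log₁₀(d/10 pc) = 9.94 − 5 log₁₀(308/10)
  = 9.94 − 5 × 1.489 = 9.94 − 7.44 = 2.50.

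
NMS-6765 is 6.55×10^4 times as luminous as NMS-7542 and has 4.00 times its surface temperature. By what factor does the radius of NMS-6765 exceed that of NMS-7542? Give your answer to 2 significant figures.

16

L ∝ R²T⁴ gives R ∝ √L / T², so
R_NMS-6765/R_NMS-7542 = √(6.55×10^4) / (4.00)² = 255.9 / 16.00 = 16.00.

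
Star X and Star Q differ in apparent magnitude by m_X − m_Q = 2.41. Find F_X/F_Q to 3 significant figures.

F_X/F_Q = 10^(−(m_X − m_Q)/2.5) = 10^(-2.41/2.5) = 10^-0.964 = 0.1086.

0.109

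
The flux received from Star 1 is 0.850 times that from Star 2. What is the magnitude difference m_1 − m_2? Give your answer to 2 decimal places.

0.18

m_1 − m_2 = −2.5 log₁₀(F_1/F_2) = −2.5 log₁₀(0.850) = −2.5 × (-0.071) = 0.176.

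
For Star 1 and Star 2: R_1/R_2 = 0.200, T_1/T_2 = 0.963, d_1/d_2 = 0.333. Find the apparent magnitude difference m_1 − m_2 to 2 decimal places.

1.27

L_1/L_2 = (0.200)²(0.963)⁴ = 0.03440.
F_1/F_2 = (L_1/L_2)/(d_1/d_2)² = 0.03440/0.1109 = 0.3102.
m_1 − m_2 = −2.5 log₁₀(0.3102) = 1.27.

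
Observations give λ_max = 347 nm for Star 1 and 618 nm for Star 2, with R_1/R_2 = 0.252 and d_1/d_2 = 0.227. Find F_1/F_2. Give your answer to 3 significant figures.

Wien's law: T_1/T_2 = λ_2/λ_1 = 618/347 = 1.781.
L_1/L_2 = (R_1/R_2)²(T_1/T_2)⁴ = (0.252)²(1.781)⁴ = 0.6389.
F_1/F_2 = (L_1/L_2)/(d_1/d_2)² = 0.6389/(0.227)² = 12.40.

12.4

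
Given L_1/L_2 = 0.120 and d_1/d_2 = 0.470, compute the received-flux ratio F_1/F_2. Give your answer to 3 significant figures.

F = L/(4πd²), so F_1/F_2 = (L_1/L_2) / (d_1/d_2)²
= 0.120 / (0.470)² = 0.120 / 0.2209 = 0.5432.

0.543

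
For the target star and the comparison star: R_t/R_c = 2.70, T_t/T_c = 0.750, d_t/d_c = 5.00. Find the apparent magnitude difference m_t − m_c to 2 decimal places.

L_t/L_c = (2.70)²(0.750)⁴ = 2.307.
F_t/F_c = (L_t/L_c)/(d_t/d_c)² = 2.307/25.00 = 0.09226.
m_t − m_c = −2.5 log₁₀(0.09226) = 2.59.

2.59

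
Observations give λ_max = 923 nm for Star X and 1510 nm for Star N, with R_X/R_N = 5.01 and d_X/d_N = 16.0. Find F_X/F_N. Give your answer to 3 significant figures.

Wien's law: T_X/T_N = λ_N/λ_X = 1510/923 = 1.636.
L_X/L_N = (R_X/R_N)²(T_X/T_N)⁴ = (5.01)²(1.636)⁴ = 179.8.
F_X/F_N = (L_X/L_N)/(d_X/d_N)² = 179.8/(16.0)² = 0.7023.

0.702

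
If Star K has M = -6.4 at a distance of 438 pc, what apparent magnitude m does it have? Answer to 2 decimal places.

m = M + 5 log₁₀(d/10 pc) = -6.4 + 5 log₁₀(438/10)
  = -6.4 + 5 × 1.641 = -6.4 + 8.21 = 1.81.

1.81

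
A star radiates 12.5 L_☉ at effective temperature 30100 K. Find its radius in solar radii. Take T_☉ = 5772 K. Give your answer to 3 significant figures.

R/R_☉ = √(L/L_☉) / (T/T_☉)² = √(12.5) / (5.215)²
       = 3.536 / 27.19 = 0.1300.

0.130 solar radii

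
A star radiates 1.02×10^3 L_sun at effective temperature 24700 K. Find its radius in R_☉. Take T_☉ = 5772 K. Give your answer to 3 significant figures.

R/R_☉ = √(L/L_☉) / (T/T_☉)² = √(1.02×10^3) / (4.279)²
       = 31.94 / 18.31 = 1.744.

1.74 R_☉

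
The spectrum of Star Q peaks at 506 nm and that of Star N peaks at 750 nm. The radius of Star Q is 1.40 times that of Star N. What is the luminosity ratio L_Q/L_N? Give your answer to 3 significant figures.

9.46

Wien's law gives T ∝ 1/λ_max, so T_Q/T_N = λ_N/λ_Q = 750/506 = 1.482.
Then L ∝ R²T⁴ gives L_Q/L_N = (1.40)² × (1.482)⁴ = 1.960 × 4.827 = 9.460.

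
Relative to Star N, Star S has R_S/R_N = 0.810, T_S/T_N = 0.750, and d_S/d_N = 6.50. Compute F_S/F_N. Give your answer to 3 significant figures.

0.00491

L_S/L_N = (R_S/R_N)²(T_S/T_N)⁴ = (0.810)² × (0.750)⁴ = 0.2076.
F_S/F_N = (L_S/L_N)/(d_S/d_N)² = 0.2076 / (6.50)² = 0.004913.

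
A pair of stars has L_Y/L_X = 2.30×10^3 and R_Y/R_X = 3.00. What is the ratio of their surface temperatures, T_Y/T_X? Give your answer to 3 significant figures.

4.00

L ∝ R²T⁴ gives T ∝ (L/R²)^(1/4), so
T_Y/T_X = (2.30×10^3 / 3.00²)^(1/4) = (255.6)^(1/4) = 3.998.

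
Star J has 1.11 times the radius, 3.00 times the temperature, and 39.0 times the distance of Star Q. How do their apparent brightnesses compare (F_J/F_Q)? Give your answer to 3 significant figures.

0.0656

L_J/L_Q = (R_J/R_Q)²(T_J/T_Q)⁴ = (1.11)² × (3.00)⁴ = 99.80.
F_J/F_Q = (L_J/L_Q)/(d_J/d_Q)² = 99.80 / (39.0)² = 0.06561.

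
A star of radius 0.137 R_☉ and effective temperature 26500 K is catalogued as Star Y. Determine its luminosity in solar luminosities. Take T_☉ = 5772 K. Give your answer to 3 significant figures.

8.34 solar luminosities

L/L_☉ = (R/R_☉)² (T/T_☉)⁴ = (0.137)² × (26500/5772)⁴
       = 0.01877 × (4.591)⁴ = 0.01877 × 444.3 = 8.339.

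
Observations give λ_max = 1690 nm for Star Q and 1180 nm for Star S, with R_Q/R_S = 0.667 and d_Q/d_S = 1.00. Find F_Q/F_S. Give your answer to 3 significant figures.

Wien's law: T_Q/T_S = λ_S/λ_Q = 1180/1690 = 0.6982.
L_Q/L_S = (R_Q/R_S)²(T_Q/T_S)⁴ = (0.667)²(0.6982)⁴ = 0.1057.
F_Q/F_S = (L_Q/L_S)/(d_Q/d_S)² = 0.1057/(1.00)² = 0.1057.

0.106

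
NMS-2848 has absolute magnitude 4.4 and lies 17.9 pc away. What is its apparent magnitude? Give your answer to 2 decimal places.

5.66

m = M + 5 log₁₀(d/10 pc) = 4.4 + 5 log₁₀(17.9/10)
  = 4.4 + 5 × 0.253 = 4.4 + 1.26 = 5.66.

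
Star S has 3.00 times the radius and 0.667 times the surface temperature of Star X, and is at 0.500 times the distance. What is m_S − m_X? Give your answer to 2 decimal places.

L_S/L_X = (3.00)²(0.667)⁴ = 1.781.
F_S/F_X = (L_S/L_X)/(d_S/d_X)² = 1.781/0.2500 = 7.125.
m_S − m_X = −2.5 log₁₀(7.125) = -2.13.

-2.13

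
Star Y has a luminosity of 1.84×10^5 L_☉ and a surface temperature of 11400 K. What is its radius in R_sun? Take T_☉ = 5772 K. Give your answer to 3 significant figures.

R/R_☉ = √(L/L_☉) / (T/T_☉)² = √(1.84×10^5) / (1.975)²
       = 429.0 / 3.901 = 110.0.

110 R_sun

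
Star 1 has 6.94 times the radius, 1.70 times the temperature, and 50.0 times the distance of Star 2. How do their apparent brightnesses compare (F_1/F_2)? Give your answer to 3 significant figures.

0.161

L_1/L_2 = (R_1/R_2)²(T_1/T_2)⁴ = (6.94)² × (1.70)⁴ = 402.3.
F_1/F_2 = (L_1/L_2)/(d_1/d_2)² = 402.3 / (50.0)² = 0.1609.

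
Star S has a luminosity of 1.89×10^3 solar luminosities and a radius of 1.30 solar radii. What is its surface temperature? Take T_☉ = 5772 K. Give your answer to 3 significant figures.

T/T_☉ = (L/L_☉)^(1/4) / (R/R_☉)^(1/2)
T = 5772 × (1.89×10^3)^(1/4) / √(1.30) = 5772 × 6.593 / 1.140 = 3.338×10^4 K.

3.34×10^4 K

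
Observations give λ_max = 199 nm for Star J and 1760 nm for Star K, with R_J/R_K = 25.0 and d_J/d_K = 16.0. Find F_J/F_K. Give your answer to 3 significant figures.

1.49×10^4

Wien's law: T_J/T_K = λ_K/λ_J = 1760/199 = 8.844.
L_J/L_K = (R_J/R_K)²(T_J/T_K)⁴ = (25.0)²(8.844)⁴ = 3.824×10^6.
F_J/F_K = (L_J/L_K)/(d_J/d_K)² = 3.824×10^6/(16.0)² = 1.494×10^4.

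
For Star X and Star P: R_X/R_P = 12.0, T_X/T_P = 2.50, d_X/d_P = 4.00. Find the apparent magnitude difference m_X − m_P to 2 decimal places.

-6.37

L_X/L_P = (12.0)²(2.50)⁴ = 5625.
F_X/F_P = (L_X/L_P)/(d_X/d_P)² = 5625/16.00 = 351.6.
m_X − m_P = −2.5 log₁₀(351.6) = -6.37.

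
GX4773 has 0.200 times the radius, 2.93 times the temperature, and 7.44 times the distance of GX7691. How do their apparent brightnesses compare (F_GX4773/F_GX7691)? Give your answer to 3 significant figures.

L_GX4773/L_GX7691 = (R_GX4773/R_GX7691)²(T_GX4773/T_GX7691)⁴ = (0.200)² × (2.93)⁴ = 2.948.
F_GX4773/F_GX7691 = (L_GX4773/L_GX7691)/(d_GX4773/d_GX7691)² = 2.948 / (7.44)² = 0.05326.

0.0533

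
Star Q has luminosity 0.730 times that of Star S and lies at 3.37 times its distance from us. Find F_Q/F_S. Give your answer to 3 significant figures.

0.0643

F = L/(4πd²), so F_Q/F_S = (L_Q/L_S) / (d_Q/d_S)²
= 0.730 / (3.37)² = 0.730 / 11.36 = 0.06428.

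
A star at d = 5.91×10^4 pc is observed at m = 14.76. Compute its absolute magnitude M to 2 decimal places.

-4.10

M = m − 5 log₁₀(d/10 pc) = 14.76 − 5 log₁₀(5.91×10^4/10)
  = 14.76 − 5 × 3.772 = 14.76 − 18.86 = -4.10.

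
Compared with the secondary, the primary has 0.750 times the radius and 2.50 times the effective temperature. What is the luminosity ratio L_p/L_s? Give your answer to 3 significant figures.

From the Stefan–Boltzmann law, L ∝ R²T⁴, so
L_p/L_s = (R_p/R_s)² (T_p/T_s)⁴ = (0.750)² × (2.50)⁴ = 0.5625 × 39.06 = 21.97.

22.0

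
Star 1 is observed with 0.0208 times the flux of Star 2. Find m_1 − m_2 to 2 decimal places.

m_1 − m_2 = −2.5 log₁₀(F_1/F_2) = −2.5 log₁₀(0.0208) = −2.5 × (-1.682) = 4.205.

4.20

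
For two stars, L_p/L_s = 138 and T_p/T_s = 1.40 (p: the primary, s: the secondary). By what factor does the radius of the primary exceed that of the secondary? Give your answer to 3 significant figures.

5.99

L ∝ R²T⁴ gives R ∝ √L / T², so
R_p/R_s = √(138) / (1.40)² = 11.75 / 1.960 = 5.994.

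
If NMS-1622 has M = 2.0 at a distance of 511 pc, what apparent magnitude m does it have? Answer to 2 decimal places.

10.54

m = M + 5 log₁₀(d/10 pc) = 2.0 + 5 log₁₀(511/10)
  = 2.0 + 5 × 1.708 = 2.0 + 8.54 = 10.54.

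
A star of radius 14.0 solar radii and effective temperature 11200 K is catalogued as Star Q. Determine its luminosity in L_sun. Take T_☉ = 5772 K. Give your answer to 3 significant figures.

2.78×10^3 L_sun

L/L_☉ = (R/R_☉)² (T/T_☉)⁴ = (14.0)² × (11200/5772)⁴
       = 196.0 × (1.940)⁴ = 196.0 × 14.18 = 2779.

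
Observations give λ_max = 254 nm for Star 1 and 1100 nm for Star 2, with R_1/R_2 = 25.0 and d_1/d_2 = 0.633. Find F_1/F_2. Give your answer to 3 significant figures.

5.49×10^5

Wien's law: T_1/T_2 = λ_2/λ_1 = 1100/254 = 4.331.
L_1/L_2 = (R_1/R_2)²(T_1/T_2)⁴ = (25.0)²(4.331)⁴ = 2.198×10^5.
F_1/F_2 = (L_1/L_2)/(d_1/d_2)² = 2.198×10^5/(0.633)² = 5.487×10^5.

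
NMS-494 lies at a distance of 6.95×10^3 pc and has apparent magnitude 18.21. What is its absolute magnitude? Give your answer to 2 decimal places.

4.00

M = m − 5 log₁₀(d/10 pc) = 18.21 − 5 log₁₀(6.95×10^3/10)
  = 18.21 − 5 × 2.842 = 18.21 − 14.21 = 4.00.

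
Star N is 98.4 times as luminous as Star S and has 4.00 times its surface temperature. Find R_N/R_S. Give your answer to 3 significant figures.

0.620

L ∝ R²T⁴ gives R ∝ √L / T², so
R_N/R_S = √(98.4) / (4.00)² = 9.920 / 16.00 = 0.6200.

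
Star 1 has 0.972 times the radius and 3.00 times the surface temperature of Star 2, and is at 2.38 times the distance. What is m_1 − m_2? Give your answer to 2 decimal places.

L_1/L_2 = (0.972)²(3.00)⁴ = 76.53.
F_1/F_2 = (L_1/L_2)/(d_1/d_2)² = 76.53/5.664 = 13.51.
m_1 − m_2 = −2.5 log₁₀(13.51) = -2.83.

-2.83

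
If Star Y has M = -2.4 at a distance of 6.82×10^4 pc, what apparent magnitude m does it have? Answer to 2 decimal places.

16.77

m = M + 5 log₁₀(d/10 pc) = -2.4 + 5 log₁₀(6.82×10^4/10)
  = -2.4 + 5 × 3.834 = -2.4 + 19.17 = 16.77.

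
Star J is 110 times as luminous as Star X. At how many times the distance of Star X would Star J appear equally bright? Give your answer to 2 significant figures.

10

Equal flux requires L_J/d_J² = L_X/d_X², so d_J/d_X = √(L_J/L_X)
= √(110) = 10.49.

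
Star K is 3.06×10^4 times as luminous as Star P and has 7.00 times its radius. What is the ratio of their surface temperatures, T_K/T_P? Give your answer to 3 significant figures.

L ∝ R²T⁴ gives T ∝ (L/R²)^(1/4), so
T_K/T_P = (3.06×10^4 / 7.00²)^(1/4) = (624.5)^(1/4) = 4.999.

5.00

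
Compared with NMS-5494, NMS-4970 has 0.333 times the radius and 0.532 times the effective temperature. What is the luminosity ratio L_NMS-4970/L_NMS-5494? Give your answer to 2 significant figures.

0.0089

From the Stefan–Boltzmann law, L ∝ R²T⁴, so
L_NMS-4970/L_NMS-5494 = (R_NMS-4970/R_NMS-5494)² (T_NMS-4970/T_NMS-5494)⁴ = (0.333)² × (0.532)⁴ = 0.1109 × 0.08010 = 0.008882.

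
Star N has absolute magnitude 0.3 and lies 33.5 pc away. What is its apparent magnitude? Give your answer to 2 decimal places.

m = M + 5 log₁₀(d/10 pc) = 0.3 + 5 log₁₀(33.5/10)
  = 0.3 + 5 × 0.525 = 0.3 + 2.63 = 2.93.

2.93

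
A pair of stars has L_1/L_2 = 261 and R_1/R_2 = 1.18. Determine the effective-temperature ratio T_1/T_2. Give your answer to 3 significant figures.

L ∝ R²T⁴ gives T ∝ (L/R²)^(1/4), so
T_1/T_2 = (261 / 1.18²)^(1/4) = (187.4)^(1/4) = 3.700.

3.70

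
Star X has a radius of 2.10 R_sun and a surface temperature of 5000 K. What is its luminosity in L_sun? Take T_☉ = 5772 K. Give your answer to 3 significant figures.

2.48 L_sun

L/L_☉ = (R/R_☉)² (T/T_☉)⁴ = (2.10)² × (5000/5772)⁴
       = 4.410 × (0.8663)⁴ = 4.410 × 0.5631 = 2.483.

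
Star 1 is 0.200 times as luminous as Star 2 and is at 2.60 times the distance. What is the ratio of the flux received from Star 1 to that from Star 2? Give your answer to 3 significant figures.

F = L/(4πd²), so F_1/F_2 = (L_1/L_2) / (d_1/d_2)²
= 0.200 / (2.60)² = 0.200 / 6.760 = 0.02959.

0.0296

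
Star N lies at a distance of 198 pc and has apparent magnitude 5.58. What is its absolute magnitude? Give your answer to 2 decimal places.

-0.90

M = m − 5 log₁₀(d/10 pc) = 5.58 − 5 log₁₀(198/10)
  = 5.58 − 5 × 1.297 = 5.58 − 6.48 = -0.90.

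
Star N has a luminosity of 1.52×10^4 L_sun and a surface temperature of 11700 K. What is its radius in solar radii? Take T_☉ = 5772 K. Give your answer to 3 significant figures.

30.0 solar radii

R/R_☉ = √(L/L_☉) / (T/T_☉)² = √(1.52×10^4) / (2.027)²
       = 123.3 / 4.109 = 30.01.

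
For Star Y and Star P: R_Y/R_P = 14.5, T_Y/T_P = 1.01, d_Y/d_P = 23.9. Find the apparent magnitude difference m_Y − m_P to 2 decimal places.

L_Y/L_P = (14.5)²(1.01)⁴ = 218.8.
F_Y/F_P = (L_Y/L_P)/(d_Y/d_P)² = 218.8/571.2 = 0.3830.
m_Y − m_P = −2.5 log₁₀(0.3830) = 1.04.

1.04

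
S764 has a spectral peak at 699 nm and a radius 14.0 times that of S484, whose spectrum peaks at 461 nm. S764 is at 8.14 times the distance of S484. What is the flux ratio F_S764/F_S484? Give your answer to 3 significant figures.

Wien's law: T_S764/T_S484 = λ_S484/λ_S764 = 461/699 = 0.6595.
L_S764/L_S484 = (R_S764/R_S484)²(T_S764/T_S484)⁴ = (14.0)²(0.6595)⁴ = 37.08.
F_S764/F_S484 = (L_S764/L_S484)/(d_S764/d_S484)² = 37.08/(8.14)² = 0.5596.

0.560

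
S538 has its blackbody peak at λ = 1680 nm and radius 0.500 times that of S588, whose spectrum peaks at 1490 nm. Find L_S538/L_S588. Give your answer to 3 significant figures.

Wien's law gives T ∝ 1/λ_max, so T_S538/T_S588 = λ_S588/λ_S538 = 1490/1680 = 0.8869.
Then L ∝ R²T⁴ gives L_S538/L_S588 = (0.500)² × (0.8869)⁴ = 0.2500 × 0.6187 = 0.1547.

0.155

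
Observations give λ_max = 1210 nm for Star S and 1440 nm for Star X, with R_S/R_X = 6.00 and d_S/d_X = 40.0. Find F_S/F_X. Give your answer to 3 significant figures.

Wien's law: T_S/T_X = λ_X/λ_S = 1440/1210 = 1.190.
L_S/L_X = (R_S/R_X)²(T_S/T_X)⁴ = (6.00)²(1.190)⁴ = 72.21.
F_S/F_X = (L_S/L_X)/(d_S/d_X)² = 72.21/(40.0)² = 0.04513.

0.0451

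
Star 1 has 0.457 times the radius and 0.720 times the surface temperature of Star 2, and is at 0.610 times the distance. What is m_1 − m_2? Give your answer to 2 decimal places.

2.05

L_1/L_2 = (0.457)²(0.720)⁴ = 0.05613.
F_1/F_2 = (L_1/L_2)/(d_1/d_2)² = 0.05613/0.3721 = 0.1508.
m_1 − m_2 = −2.5 log₁₀(0.1508) = 2.05.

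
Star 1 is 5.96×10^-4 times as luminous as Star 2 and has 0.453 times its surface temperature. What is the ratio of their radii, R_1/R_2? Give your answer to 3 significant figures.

0.119

L ∝ R²T⁴ gives R ∝ √L / T², so
R_1/R_2 = √(5.96×10^-4) / (0.453)² = 0.02441 / 0.2052 = 0.1190.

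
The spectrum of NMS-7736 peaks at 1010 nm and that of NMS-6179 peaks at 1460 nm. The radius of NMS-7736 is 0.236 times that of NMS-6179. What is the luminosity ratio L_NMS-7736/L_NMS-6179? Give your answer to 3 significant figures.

0.243

Wien's law gives T ∝ 1/λ_max, so T_NMS-7736/T_NMS-6179 = λ_NMS-6179/λ_NMS-7736 = 1460/1010 = 1.446.
Then L ∝ R²T⁴ gives L_NMS-7736/L_NMS-6179 = (0.236)² × (1.446)⁴ = 0.05570 × 4.366 = 0.2432.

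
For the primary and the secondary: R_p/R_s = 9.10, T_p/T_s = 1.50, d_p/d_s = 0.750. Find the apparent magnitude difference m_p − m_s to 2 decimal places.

L_p/L_s = (9.10)²(1.50)⁴ = 419.2.
F_p/F_s = (L_p/L_s)/(d_p/d_s)² = 419.2/0.5625 = 745.3.
m_p − m_s = −2.5 log₁₀(745.3) = -7.18.

-7.18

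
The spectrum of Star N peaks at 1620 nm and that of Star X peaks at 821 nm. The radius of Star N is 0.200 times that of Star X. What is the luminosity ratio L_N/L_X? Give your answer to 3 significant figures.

0.00264

Wien's law gives T ∝ 1/λ_max, so T_N/T_X = λ_X/λ_N = 821/1620 = 0.5068.
Then L ∝ R²T⁴ gives L_N/L_X = (0.200)² × (0.5068)⁴ = 0.04000 × 0.06596 = 0.002639.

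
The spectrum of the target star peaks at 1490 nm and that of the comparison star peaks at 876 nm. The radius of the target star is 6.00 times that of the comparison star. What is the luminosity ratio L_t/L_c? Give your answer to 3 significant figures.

Wien's law gives T ∝ 1/λ_max, so T_t/T_c = λ_c/λ_t = 876/1490 = 0.5879.
Then L ∝ R²T⁴ gives L_t/L_c = (6.00)² × (0.5879)⁴ = 36.00 × 0.1195 = 4.301.

4.30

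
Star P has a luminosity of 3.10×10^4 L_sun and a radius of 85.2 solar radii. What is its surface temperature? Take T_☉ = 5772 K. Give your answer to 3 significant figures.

T/T_☉ = (L/L_☉)^(1/4) / (R/R_☉)^(1/2)
T = 5772 × (3.10×10^4)^(1/4) / √(85.2) = 5772 × 13.27 / 9.230 = 8297 K.

8.30×10^3 K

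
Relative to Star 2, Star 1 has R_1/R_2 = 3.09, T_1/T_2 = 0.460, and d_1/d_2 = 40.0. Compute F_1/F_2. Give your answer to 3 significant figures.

2.67×10^-4

L_1/L_2 = (R_1/R_2)²(T_1/T_2)⁴ = (3.09)² × (0.460)⁴ = 0.4275.
F_1/F_2 = (L_1/L_2)/(d_1/d_2)² = 0.4275 / (40.0)² = 2.672×10^-4.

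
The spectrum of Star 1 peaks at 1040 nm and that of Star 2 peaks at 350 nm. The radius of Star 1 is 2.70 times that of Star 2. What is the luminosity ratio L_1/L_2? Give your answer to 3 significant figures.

0.0935

Wien's law gives T ∝ 1/λ_max, so T_1/T_2 = λ_2/λ_1 = 350/1040 = 0.3365.
Then L ∝ R²T⁴ gives L_1/L_2 = (2.70)² × (0.3365)⁴ = 7.290 × 0.01283 = 0.09351.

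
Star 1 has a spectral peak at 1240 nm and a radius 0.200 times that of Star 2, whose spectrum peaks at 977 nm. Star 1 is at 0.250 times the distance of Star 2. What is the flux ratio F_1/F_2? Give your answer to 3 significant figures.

0.247

Wien's law: T_1/T_2 = λ_2/λ_1 = 977/1240 = 0.7879.
L_1/L_2 = (R_1/R_2)²(T_1/T_2)⁴ = (0.200)²(0.7879)⁴ = 0.01542.
F_1/F_2 = (L_1/L_2)/(d_1/d_2)² = 0.01542/(0.250)² = 0.2466.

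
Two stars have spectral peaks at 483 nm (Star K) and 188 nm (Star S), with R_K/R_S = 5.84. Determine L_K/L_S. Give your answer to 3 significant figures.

Wien's law gives T ∝ 1/λ_max, so T_K/T_S = λ_S/λ_K = 188/483 = 0.3892.
Then L ∝ R²T⁴ gives L_K/L_S = (5.84)² × (0.3892)⁴ = 34.11 × 0.02295 = 0.7828.

0.783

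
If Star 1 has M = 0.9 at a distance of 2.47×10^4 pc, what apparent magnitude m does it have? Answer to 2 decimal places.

m = M + 5 log₁₀(d/10 pc) = 0.9 + 5 log₁₀(2.47×10^4/10)
  = 0.9 + 5 × 3.393 = 0.9 + 16.96 = 17.86.

17.86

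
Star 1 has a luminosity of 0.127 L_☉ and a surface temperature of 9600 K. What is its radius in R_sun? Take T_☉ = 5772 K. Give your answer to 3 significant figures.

R/R_☉ = √(L/L_☉) / (T/T_☉)² = √(0.127) / (1.663)²
       = 0.3564 / 2.766 = 0.1288.

0.129 R_sun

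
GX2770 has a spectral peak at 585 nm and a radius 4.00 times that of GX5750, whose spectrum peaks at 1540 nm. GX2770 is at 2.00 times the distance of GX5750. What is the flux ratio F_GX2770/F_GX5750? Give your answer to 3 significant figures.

Wien's law: T_GX2770/T_GX5750 = λ_GX5750/λ_GX2770 = 1540/585 = 2.632.
L_GX2770/L_GX5750 = (R_GX2770/R_GX5750)²(T_GX2770/T_GX5750)⁴ = (4.00)²(2.632)⁴ = 768.4.
F_GX2770/F_GX5750 = (L_GX2770/L_GX5750)/(d_GX2770/d_GX5750)² = 768.4/(2.00)² = 192.1.

192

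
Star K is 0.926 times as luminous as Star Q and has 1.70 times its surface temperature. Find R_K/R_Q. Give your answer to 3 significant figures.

0.333

L ∝ R²T⁴ gives R ∝ √L / T², so
R_K/R_Q = √(0.926) / (1.70)² = 0.9623 / 2.890 = 0.3330.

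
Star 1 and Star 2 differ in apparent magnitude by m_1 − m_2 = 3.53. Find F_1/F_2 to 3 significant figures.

0.0387

F_1/F_2 = 10^(−(m_1 − m_2)/2.5) = 10^(-3.53/2.5) = 10^-1.412 = 0.03873.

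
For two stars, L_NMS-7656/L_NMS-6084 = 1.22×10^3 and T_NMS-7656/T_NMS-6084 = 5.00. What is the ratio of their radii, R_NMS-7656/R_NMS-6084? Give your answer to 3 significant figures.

1.40

L ∝ R²T⁴ gives R ∝ √L / T², so
R_NMS-7656/R_NMS-6084 = √(1.22×10^3) / (5.00)² = 34.93 / 25.00 = 1.397.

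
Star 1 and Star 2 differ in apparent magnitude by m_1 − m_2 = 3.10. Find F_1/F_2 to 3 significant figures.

0.0575

F_1/F_2 = 10^(−(m_1 − m_2)/2.5) = 10^(-3.10/2.5) = 10^-1.240 = 0.05754.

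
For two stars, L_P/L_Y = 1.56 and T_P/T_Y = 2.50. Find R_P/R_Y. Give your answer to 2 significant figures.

L ∝ R²T⁴ gives R ∝ √L / T², so
R_P/R_Y = √(1.56) / (2.50)² = 1.249 / 6.250 = 0.1998.

0.20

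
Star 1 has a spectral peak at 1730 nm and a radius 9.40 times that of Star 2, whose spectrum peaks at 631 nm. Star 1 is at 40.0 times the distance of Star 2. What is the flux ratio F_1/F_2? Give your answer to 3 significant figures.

9.77×10^-4

Wien's law: T_1/T_2 = λ_2/λ_1 = 631/1730 = 0.3647.
L_1/L_2 = (R_1/R_2)²(T_1/T_2)⁴ = (9.40)²(0.3647)⁴ = 1.564.
F_1/F_2 = (L_1/L_2)/(d_1/d_2)² = 1.564/(40.0)² = 9.774×10^-4.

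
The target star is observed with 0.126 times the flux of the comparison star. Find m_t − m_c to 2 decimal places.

2.25

m_t − m_c = −2.5 log₁₀(F_t/F_c) = −2.5 log₁₀(0.126) = −2.5 × (-0.900) = 2.249.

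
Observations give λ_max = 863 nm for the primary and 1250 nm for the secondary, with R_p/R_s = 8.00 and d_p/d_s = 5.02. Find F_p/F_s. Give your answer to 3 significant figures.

Wien's law: T_p/T_s = λ_s/λ_p = 1250/863 = 1.448.
L_p/L_s = (R_p/R_s)²(T_p/T_s)⁴ = (8.00)²(1.448)⁴ = 281.7.
F_p/F_s = (L_p/L_s)/(d_p/d_s)² = 281.7/(5.02)² = 11.18.

11.2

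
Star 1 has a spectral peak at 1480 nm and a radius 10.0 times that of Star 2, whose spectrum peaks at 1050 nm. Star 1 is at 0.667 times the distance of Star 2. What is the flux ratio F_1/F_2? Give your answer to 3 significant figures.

Wien's law: T_1/T_2 = λ_2/λ_1 = 1050/1480 = 0.7095.
L_1/L_2 = (R_1/R_2)²(T_1/T_2)⁴ = (10.0)²(0.7095)⁴ = 25.33.
F_1/F_2 = (L_1/L_2)/(d_1/d_2)² = 25.33/(0.667)² = 56.95.

56.9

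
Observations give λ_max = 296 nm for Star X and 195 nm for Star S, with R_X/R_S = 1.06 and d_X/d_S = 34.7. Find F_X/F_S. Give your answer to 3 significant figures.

1.76×10^-4

Wien's law: T_X/T_S = λ_S/λ_X = 195/296 = 0.6588.
L_X/L_S = (R_X/R_S)²(T_X/T_S)⁴ = (1.06)²(0.6588)⁴ = 0.2116.
F_X/F_S = (L_X/L_S)/(d_X/d_S)² = 0.2116/(34.7)² = 1.758×10^-4.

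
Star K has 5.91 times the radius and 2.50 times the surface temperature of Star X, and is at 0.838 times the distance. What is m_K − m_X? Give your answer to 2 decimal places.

-8.22

L_K/L_X = (5.91)²(2.50)⁴ = 1364.
F_K/F_X = (L_K/L_X)/(d_K/d_X)² = 1364/0.7022 = 1943.
m_K − m_X = −2.5 log₁₀(1943) = -8.22.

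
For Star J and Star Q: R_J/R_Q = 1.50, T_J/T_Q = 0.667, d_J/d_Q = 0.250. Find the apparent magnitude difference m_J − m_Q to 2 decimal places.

L_J/L_Q = (1.50)²(0.667)⁴ = 0.4453.
F_J/F_Q = (L_J/L_Q)/(d_J/d_Q)² = 0.4453/0.06250 = 7.125.
m_J − m_Q = −2.5 log₁₀(7.125) = -2.13.

-2.13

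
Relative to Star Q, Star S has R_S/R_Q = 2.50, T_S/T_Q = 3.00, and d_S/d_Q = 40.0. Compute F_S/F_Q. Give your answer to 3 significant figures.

L_S/L_Q = (R_S/R_Q)²(T_S/T_Q)⁴ = (2.50)² × (3.00)⁴ = 506.2.
F_S/F_Q = (L_S/L_Q)/(d_S/d_Q)² = 506.2 / (40.0)² = 0.3164.

0.316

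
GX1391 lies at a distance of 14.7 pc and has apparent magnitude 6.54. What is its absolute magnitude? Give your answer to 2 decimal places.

M = m − 5 log₁₀(d/10 pc) = 6.54 − 5 log₁₀(14.7/10)
  = 6.54 − 5 × 0.167 = 6.54 − 0.84 = 5.70.

5.70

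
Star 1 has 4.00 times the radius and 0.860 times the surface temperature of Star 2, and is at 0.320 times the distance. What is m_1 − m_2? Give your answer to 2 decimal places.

L_1/L_2 = (4.00)²(0.860)⁴ = 8.752.
F_1/F_2 = (L_1/L_2)/(d_1/d_2)² = 8.752/0.1024 = 85.47.
m_1 − m_2 = −2.5 log₁₀(85.47) = -4.83.

-4.83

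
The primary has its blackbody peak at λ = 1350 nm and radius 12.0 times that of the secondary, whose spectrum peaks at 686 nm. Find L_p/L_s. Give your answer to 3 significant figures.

9.60

Wien's law gives T ∝ 1/λ_max, so T_p/T_s = λ_s/λ_p = 686/1350 = 0.5081.
Then L ∝ R²T⁴ gives L_p/L_s = (12.0)² × (0.5081)⁴ = 144.0 × 0.06667 = 9.601.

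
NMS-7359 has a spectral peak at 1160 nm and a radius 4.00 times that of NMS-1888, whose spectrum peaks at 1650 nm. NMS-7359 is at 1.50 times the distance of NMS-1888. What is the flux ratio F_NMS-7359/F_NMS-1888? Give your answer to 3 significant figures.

29.1

Wien's law: T_NMS-7359/T_NMS-1888 = λ_NMS-1888/λ_NMS-7359 = 1650/1160 = 1.422.
L_NMS-7359/L_NMS-1888 = (R_NMS-7359/R_NMS-1888)²(T_NMS-7359/T_NMS-1888)⁴ = (4.00)²(1.422)⁴ = 65.50.
F_NMS-7359/F_NMS-1888 = (L_NMS-7359/L_NMS-1888)/(d_NMS-7359/d_NMS-1888)² = 65.50/(1.50)² = 29.11.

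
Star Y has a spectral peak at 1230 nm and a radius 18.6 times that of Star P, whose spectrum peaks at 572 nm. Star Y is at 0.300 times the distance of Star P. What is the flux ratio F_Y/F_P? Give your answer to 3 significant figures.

180

Wien's law: T_Y/T_P = λ_P/λ_Y = 572/1230 = 0.4650.
L_Y/L_P = (R_Y/R_P)²(T_Y/T_P)⁴ = (18.6)²(0.4650)⁴ = 16.18.
F_Y/F_P = (L_Y/L_P)/(d_Y/d_P)² = 16.18/(0.300)² = 179.8.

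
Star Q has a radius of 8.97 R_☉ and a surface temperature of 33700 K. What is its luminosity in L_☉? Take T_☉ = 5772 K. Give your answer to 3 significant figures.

9.35×10^4 L_☉

L/L_☉ = (R/R_☉)² (T/T_☉)⁴ = (8.97)² × (33700/5772)⁴
       = 80.46 × (5.839)⁴ = 80.46 × 1162 = 9.350×10^4.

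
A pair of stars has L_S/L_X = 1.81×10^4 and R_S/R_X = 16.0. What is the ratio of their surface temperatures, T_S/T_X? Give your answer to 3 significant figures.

2.90

L ∝ R²T⁴ gives T ∝ (L/R²)^(1/4), so
T_S/T_X = (1.81×10^4 / 16.0²)^(1/4) = (70.70)^(1/4) = 2.900.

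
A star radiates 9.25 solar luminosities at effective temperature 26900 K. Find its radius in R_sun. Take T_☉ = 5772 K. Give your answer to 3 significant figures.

R/R_☉ = √(L/L_☉) / (T/T_☉)² = √(9.25) / (4.660)²
       = 3.041 / 21.72 = 0.1400.

0.140 R_sun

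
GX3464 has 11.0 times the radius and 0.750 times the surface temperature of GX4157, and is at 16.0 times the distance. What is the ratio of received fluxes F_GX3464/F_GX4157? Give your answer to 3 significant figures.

L_GX3464/L_GX4157 = (R_GX3464/R_GX4157)²(T_GX3464/T_GX4157)⁴ = (11.0)² × (0.750)⁴ = 38.29.
F_GX3464/F_GX4157 = (L_GX3464/L_GX4157)/(d_GX3464/d_GX4157)² = 38.29 / (16.0)² = 0.1496.

0.150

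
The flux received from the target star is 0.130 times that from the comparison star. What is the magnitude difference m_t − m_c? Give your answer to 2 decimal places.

m_t − m_c = −2.5 log₁₀(F_t/F_c) = −2.5 log₁₀(0.130) = −2.5 × (-0.886) = 2.215.

2.22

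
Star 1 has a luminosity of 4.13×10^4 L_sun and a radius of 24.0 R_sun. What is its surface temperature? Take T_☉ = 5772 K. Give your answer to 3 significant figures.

1.68×10^4 K

T/T_☉ = (L/L_☉)^(1/4) / (R/R_☉)^(1/2)
T = 5772 × (4.13×10^4)^(1/4) / √(24.0) = 5772 × 14.26 / 4.899 = 1.680×10^4 K.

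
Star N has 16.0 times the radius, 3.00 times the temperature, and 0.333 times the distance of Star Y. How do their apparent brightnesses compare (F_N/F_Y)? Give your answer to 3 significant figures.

L_N/L_Y = (R_N/R_Y)²(T_N/T_Y)⁴ = (16.0)² × (3.00)⁴ = 2.074×10^4.
F_N/F_Y = (L_N/L_Y)/(d_N/d_Y)² = 2.074×10^4 / (0.333)² = 1.870×10^5.

1.87×10^5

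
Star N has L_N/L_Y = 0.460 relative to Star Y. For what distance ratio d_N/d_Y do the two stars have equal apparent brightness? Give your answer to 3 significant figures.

0.678

Equal flux requires L_N/d_N² = L_Y/d_Y², so d_N/d_Y = √(L_N/L_Y)
= √(0.460) = 0.6782.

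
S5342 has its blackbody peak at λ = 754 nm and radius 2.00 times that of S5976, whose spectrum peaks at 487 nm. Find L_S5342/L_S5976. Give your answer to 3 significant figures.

0.696

Wien's law gives T ∝ 1/λ_max, so T_S5342/T_S5976 = λ_S5976/λ_S5342 = 487/754 = 0.6459.
Then L ∝ R²T⁴ gives L_S5342/L_S5976 = (2.00)² × (0.6459)⁴ = 4.000 × 0.1740 = 0.6961.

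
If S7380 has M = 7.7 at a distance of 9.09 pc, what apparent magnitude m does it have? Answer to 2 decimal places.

7.49

m = M + 5 log₁₀(d/10 pc) = 7.7 + 5 log₁₀(9.09/10)
  = 7.7 + 5 × -0.041 = 7.7 + -0.21 = 7.49.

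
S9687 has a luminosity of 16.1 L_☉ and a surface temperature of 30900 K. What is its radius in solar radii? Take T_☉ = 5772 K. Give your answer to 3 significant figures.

R/R_☉ = √(L/L_☉) / (T/T_☉)² = √(16.1) / (5.353)²
       = 4.012 / 28.66 = 0.1400.

0.140 solar radii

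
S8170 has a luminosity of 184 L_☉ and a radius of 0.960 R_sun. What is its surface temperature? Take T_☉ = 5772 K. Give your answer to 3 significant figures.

2.17×10^4 K

T/T_☉ = (L/L_☉)^(1/4) / (R/R_☉)^(1/2)
T = 5772 × (184)^(1/4) / √(0.960) = 5772 × 3.683 / 0.9798 = 2.170×10^4 K.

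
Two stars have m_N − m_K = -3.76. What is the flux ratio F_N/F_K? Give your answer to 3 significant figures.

F_N/F_K = 10^(−(m_N − m_K)/2.5) = 10^(3.76/2.5) = 10^1.504 = 31.92.

31.9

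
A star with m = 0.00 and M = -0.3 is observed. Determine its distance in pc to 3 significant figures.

11.5 pc

m − M = 5 log₁₀(d/10 pc)
0.00 − (-0.3) = 0.30 = 5 log₁₀(d/10)
d = 10 × 10^(0.30/5) = 10 × 10^0.060 = 11.48 pc.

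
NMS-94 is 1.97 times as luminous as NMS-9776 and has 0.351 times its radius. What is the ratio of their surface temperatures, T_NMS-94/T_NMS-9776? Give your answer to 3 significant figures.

2.00

L ∝ R²T⁴ gives T ∝ (L/R²)^(1/4), so
T_NMS-94/T_NMS-9776 = (1.97 / 0.351²)^(1/4) = (15.99)^(1/4) = 2.000.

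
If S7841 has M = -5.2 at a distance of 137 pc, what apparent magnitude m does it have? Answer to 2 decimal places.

0.48

m = M + 5 log₁₀(d/10 pc) = -5.2 + 5 log₁₀(137/10)
  = -5.2 + 5 × 1.137 = -5.2 + 5.68 = 0.48.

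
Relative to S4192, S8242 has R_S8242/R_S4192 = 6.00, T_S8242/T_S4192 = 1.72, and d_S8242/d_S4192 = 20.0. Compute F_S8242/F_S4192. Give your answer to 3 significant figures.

0.788

L_S8242/L_S4192 = (R_S8242/R_S4192)²(T_S8242/T_S4192)⁴ = (6.00)² × (1.72)⁴ = 315.1.
F_S8242/F_S4192 = (L_S8242/L_S4192)/(d_S8242/d_S4192)² = 315.1 / (20.0)² = 0.7877.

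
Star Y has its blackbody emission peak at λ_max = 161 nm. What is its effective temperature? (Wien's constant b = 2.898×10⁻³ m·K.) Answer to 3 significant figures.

1.80×10^4 K

T = b/λ_max = 2.898×10⁻³ / (161×10⁻⁹) = 1.800×10^4 K.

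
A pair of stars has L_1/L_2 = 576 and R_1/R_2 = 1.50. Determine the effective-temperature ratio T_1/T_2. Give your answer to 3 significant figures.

4.00

L ∝ R²T⁴ gives T ∝ (L/R²)^(1/4), so
T_1/T_2 = (576 / 1.50²)^(1/4) = (256.0)^(1/4) = 4.000.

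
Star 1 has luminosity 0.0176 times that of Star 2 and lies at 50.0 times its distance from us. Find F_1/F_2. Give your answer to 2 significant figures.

F = L/(4πd²), so F_1/F_2 = (L_1/L_2) / (d_1/d_2)²
= 0.0176 / (50.0)² = 0.0176 / 2500 = 7.040×10^-6.

7.0×10^-6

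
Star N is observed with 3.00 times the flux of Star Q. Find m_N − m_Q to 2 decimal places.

m_N − m_Q = −2.5 log₁₀(F_N/F_Q) = −2.5 log₁₀(3.00) = −2.5 × (0.477) = -1.193.

-1.19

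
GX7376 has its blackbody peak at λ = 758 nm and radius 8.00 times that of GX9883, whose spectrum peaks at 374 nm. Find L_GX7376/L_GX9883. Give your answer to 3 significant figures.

3.79

Wien's law gives T ∝ 1/λ_max, so T_GX7376/T_GX9883 = λ_GX9883/λ_GX7376 = 374/758 = 0.4934.
Then L ∝ R²T⁴ gives L_GX7376/L_GX9883 = (8.00)² × (0.4934)⁴ = 64.00 × 0.05927 = 3.793.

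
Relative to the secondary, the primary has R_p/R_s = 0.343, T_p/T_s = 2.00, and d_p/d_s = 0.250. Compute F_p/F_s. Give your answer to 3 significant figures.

30.1

L_p/L_s = (R_p/R_s)²(T_p/T_s)⁴ = (0.343)² × (2.00)⁴ = 1.882.
F_p/F_s = (L_p/L_s)/(d_p/d_s)² = 1.882 / (0.250)² = 30.12.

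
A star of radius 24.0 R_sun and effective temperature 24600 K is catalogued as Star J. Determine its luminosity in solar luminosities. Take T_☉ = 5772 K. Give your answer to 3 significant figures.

1.90×10^5 solar luminosities

L/L_☉ = (R/R_☉)² (T/T_☉)⁴ = (24.0)² × (24600/5772)⁴
       = 576.0 × (4.262)⁴ = 576.0 × 329.9 = 1.900×10^5.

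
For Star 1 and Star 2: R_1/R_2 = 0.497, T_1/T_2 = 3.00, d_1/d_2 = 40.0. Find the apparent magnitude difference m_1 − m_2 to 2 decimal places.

4.76

L_1/L_2 = (0.497)²(3.00)⁴ = 20.01.
F_1/F_2 = (L_1/L_2)/(d_1/d_2)² = 20.01/1600 = 0.01250.
m_1 − m_2 = −2.5 log₁₀(0.01250) = 4.76.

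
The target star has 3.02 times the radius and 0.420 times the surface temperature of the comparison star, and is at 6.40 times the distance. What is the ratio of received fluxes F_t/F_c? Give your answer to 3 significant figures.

L_t/L_c = (R_t/R_c)²(T_t/T_c)⁴ = (3.02)² × (0.420)⁴ = 0.2838.
F_t/F_c = (L_t/L_c)/(d_t/d_c)² = 0.2838 / (6.40)² = 0.006929.

0.00693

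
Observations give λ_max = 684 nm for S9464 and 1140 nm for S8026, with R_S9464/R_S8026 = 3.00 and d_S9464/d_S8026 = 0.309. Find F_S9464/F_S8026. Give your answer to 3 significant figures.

Wien's law: T_S9464/T_S8026 = λ_S8026/λ_S9464 = 1140/684 = 1.667.
L_S9464/L_S8026 = (R_S9464/R_S8026)²(T_S9464/T_S8026)⁴ = (3.00)²(1.667)⁴ = 69.44.
F_S9464/F_S8026 = (L_S9464/L_S8026)/(d_S9464/d_S8026)² = 69.44/(0.309)² = 727.3.

727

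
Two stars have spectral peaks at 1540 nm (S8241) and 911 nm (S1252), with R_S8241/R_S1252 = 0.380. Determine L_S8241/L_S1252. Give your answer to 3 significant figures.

Wien's law gives T ∝ 1/λ_max, so T_S8241/T_S1252 = λ_S1252/λ_S8241 = 911/1540 = 0.5916.
Then L ∝ R²T⁴ gives L_S8241/L_S1252 = (0.380)² × (0.5916)⁴ = 0.1444 × 0.1225 = 0.01768.

0.0177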